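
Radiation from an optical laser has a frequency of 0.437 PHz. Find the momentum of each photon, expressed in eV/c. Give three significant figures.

Convert to SI: f = 0.437 PHz = 4.37 × 10^14 Hz.
The photon relation is p = hf/c, giving p = 9.659 × 10^-28 kg·m/s.
Converting to eV/c: p = 1.807 eV/c ≈ 1.81 eV/c.

1.81 eV/c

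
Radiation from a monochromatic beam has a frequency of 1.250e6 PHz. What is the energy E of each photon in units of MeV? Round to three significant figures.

5.17 MeV

First convert: f = 1.250e6 PHz = 1.250e21 Hz.
For a photon E = hf, so E = 8.283e-13 J.
Converting to MeV: E = 5.170 MeV ≈ 5.17 MeV.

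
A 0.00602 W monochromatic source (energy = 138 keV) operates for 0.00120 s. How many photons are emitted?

3.27e8 photons

Total energy: E_total = P·t = 0.00602 × 0.00120 = 7.224e-6 J.
Per-photon energy: E = 2.211e-14 J.
N = E_total / E_photon = 3.27e8.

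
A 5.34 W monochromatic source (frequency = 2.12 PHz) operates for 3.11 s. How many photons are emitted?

1.18e19 photons

Total energy: E_total = P·t = 5.34 × 3.11 = 16.61 J.
Per-photon energy: E = 1.405e-18 J.
N = E_total / E_photon = 1.18e19.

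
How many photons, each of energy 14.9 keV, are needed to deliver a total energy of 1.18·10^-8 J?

4.94·10^6 photons

Per-photon energy: E = 2.387·10^-15 J (from energy = 14.9 keV).
N = E_total / E_photon = 1.18·10^-8 J / 2.387·10^-15 J = 4.94·10^6.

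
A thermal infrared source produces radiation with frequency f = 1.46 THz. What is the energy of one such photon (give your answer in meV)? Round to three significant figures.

(h = 6.62607015·10^-34 J·s, 1 eV = 1.602176634·10^-19 J.)
First convert: f = 1.46 THz = 1.46·10^12 Hz.
For a photon E = hf, so E = 9.674·10^-22 J.
Converting to meV: E = 6.038 meV ≈ 6.04 meV.

6.04 meV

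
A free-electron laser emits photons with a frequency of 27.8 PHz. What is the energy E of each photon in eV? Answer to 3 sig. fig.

Convert to SI: f = 27.8 PHz = 2.78e16 Hz.
For a photon E = hf, so E = 1.842e-17 J.
Converting to eV: E = 115.0 eV ≈ 115 eV.

115 eV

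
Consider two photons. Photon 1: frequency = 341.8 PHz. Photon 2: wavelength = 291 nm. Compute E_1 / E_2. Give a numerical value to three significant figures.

E_1 = 2.265e-16 J (from frequency = 341.8 PHz, via E = hf).
E_2 = 6.826e-19 J (from wavelength = 291 nm, via E = hc/λ).
Ratio = 2.265e-16 / 6.826e-19 = 332.

332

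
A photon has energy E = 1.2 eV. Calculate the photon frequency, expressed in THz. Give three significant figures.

290 THz

In SI units: E = 1.2 eV = 1.9226 × 10^-19 J.
For a photon f = E/h, so f = 2.902 × 10^14 Hz.
Converting to THz: f = 290.2 THz ≈ 290 THz.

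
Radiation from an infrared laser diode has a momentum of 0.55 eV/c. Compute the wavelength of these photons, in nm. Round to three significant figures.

2250 nm

In SI units: p = 0.55 eV/c = 2.9394e-28 kg·m/s.
Apply λ = h/p: λ = 2.254e-6 m.
Converting to nm: λ = 2254 nm ≈ 2250 nm.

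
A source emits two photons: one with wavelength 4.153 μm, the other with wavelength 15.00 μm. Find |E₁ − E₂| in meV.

Using E = hc/λ: E₁ = 4.7832e-20 J, E₂ = 1.3243e-20 J.
|ΔE| = |4.7832e-20 − 1.3243e-20| = 3.46e-20 J = 216 meV.

216 meV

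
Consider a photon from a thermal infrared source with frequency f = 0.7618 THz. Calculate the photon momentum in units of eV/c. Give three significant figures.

In SI units: f = 0.7618 THz = 7.618e11 Hz.
For a photon p = hf/c, so p = 1.684e-30 kg·m/s.
Converting to eV/c: p = 0.003151 eV/c ≈ 3.15e-3 eV/c.

3.15e-3 eV/c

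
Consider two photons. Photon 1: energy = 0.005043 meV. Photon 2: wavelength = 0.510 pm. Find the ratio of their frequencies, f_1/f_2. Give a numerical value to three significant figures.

f_1 = 1.219·10^9 Hz (from energy = 0.005043 meV, via f = E/h).
f_2 = 5.878·10^20 Hz (from wavelength = 0.510 pm, via f = c/λ).
Ratio = 1.219·10^9 / 5.878·10^20 = 2.07·10^-12.

2.07·10^-12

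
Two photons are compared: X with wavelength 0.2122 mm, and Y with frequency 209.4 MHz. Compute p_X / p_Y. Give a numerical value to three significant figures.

p_X = 3.123 × 10^-30 kg·m/s (from wavelength = 0.2122 mm, via p = h/λ).
p_Y = 4.628 × 10^-34 kg·m/s (from frequency = 209.4 MHz, via p = hf/c).
Ratio = 3.123 × 10^-30 / 4.628 × 10^-34 = 6750.

6750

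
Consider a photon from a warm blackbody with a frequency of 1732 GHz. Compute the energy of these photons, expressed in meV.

Take h = 6.62607015e-34 J·s, 1 eV = 1.602176634e-19 J.
Convert to SI: f = 1732 GHz = 1.732e12 Hz.
The photon relation is E = hf, giving E = 1.148e-21 J.
Converting to meV: E = 7.163 meV ≈ 7.16 meV.

7.16 meV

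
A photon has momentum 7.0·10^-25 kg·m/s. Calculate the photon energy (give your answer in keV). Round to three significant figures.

Use c = 2.99792458·10^8 m/s, 1 eV = 1.602176634·10^-19 J.
For a photon E = pc, so E = 2.099·10^-16 J.
Converting to keV: E = 1.310 keV ≈ 1.31 keV.

1.31 keV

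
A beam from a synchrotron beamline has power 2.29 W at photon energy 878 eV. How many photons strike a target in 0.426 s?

Total energy: E_total = P·t = 2.29 × 0.426 = 0.9755 J.
Per-photon energy: E = 1.407 × 10^-16 J.
N = E_total / E_photon = 6.93 × 10^15.

6.93 × 10^15 photons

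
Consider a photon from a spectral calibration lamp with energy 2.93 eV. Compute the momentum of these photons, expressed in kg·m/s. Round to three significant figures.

(c = 2.99792458·10^8 m/s, 1 eV = 1.602176634·10^-19 J.)
In SI units: E = 2.93 eV = 4.6944·10^-19 J.
The photon relation is p = E/c, giving p = 1.566·10^-27 kg·m/s.
So p ≈ 1.57·10^-27 kg·m/s.

1.57·10^-27 kg·m/s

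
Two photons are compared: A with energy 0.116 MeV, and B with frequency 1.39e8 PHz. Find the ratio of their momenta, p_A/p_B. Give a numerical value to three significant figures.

2.02e-4

p_A = 6.199e-23 kg·m/s (from energy = 0.116 MeV, via p = E/c).
p_B = 3.072e-19 kg·m/s (from frequency = 1.39e8 PHz, via p = hf/c).
Ratio = 6.199e-23 / 3.072e-19 = 2.02e-4.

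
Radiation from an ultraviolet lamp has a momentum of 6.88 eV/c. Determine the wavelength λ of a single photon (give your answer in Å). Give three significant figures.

1800 Å

In SI units: p = 6.88 eV/c = 3.6769·10^-27 kg·m/s.
Since λ = h/p for a photon, λ = 1.802·10^-7 m.
Converting to Å: λ = 1802 Å ≈ 1800 Å.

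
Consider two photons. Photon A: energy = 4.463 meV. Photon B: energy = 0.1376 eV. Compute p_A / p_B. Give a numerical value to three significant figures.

0.0324

p_A = 2.385 × 10^-30 kg·m/s (from energy = 4.463 meV, via p = E/c).
p_B = 7.354 × 10^-29 kg·m/s (from energy = 0.1376 eV, via p = E/c).
Ratio = 2.385 × 10^-30 / 7.354 × 10^-29 = 0.0324.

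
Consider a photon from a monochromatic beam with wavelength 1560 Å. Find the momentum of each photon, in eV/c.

7.95 eV/c

Convert to SI: λ = 1560 Å = 1.56 × 10^-7 m.
For a photon p = h/λ, so p = 4.247 × 10^-27 kg·m/s.
Converting to eV/c: p = 7.948 eV/c ≈ 7.95 eV/c.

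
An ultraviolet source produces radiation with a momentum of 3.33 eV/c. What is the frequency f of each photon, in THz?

805 THz

In SI units: p = 3.33 eV/c = 1.7796 × 10^-27 kg·m/s.
The photon relation is f = pc/h, giving f = 8.052 × 10^14 Hz.
Converting to THz: f = 805.2 THz ≈ 805 THz.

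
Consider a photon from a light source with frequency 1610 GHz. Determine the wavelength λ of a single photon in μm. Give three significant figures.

186 μm

Convert to SI: f = 1610 GHz = 1.61·10^12 Hz.
Apply λ = c/f: λ = 1.862·10^-4 m.
Converting to μm: λ = 186.2 μm ≈ 186 μm.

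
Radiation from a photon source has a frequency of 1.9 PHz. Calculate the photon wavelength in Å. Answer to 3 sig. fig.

1580 Å

Use c = 2.99792458·10^8 m/s.
First convert: f = 1.9 PHz = 1.9·10^15 Hz.
For a photon λ = c/f, so λ = 1.578·10^-7 m.
Converting to Å: λ = 1578 Å ≈ 1580 Å.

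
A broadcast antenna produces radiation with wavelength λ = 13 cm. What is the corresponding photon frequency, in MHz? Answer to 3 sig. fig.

2310 MHz

(c = 2.99792458 × 10^8 m/s.)
First convert: λ = 13 cm = 0.13 m.
For a photon f = c/λ, so f = 2.306 × 10^9 Hz.
Converting to MHz: f = 2306 MHz ≈ 2310 MHz.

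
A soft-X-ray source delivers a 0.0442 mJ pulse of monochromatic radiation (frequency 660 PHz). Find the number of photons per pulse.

Per-photon energy: E = 4.373 × 10^-16 J (from frequency = 660 PHz).
N = E_total / E_photon = 4.42 × 10^-5 J / 4.373 × 10^-16 J = 1.01 × 10^11.

1.01 × 10^11 photons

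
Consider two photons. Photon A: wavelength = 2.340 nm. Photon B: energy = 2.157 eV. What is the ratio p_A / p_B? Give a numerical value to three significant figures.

p_A = 2.832·10^-25 kg·m/s (from wavelength = 2.340 nm, via p = h/λ).
p_B = 1.153·10^-27 kg·m/s (from energy = 2.157 eV, via p = E/c).
Ratio = 2.832·10^-25 / 1.153·10^-27 = 246.

246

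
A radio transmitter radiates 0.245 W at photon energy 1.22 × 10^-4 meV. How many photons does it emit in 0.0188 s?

2.36 × 10^23 photons

Total energy: E_total = P·t = 0.245 × 0.0188 = 0.004606 J.
Per-photon energy: E = 1.955 × 10^-26 J.
N = E_total / E_photon = 2.36 × 10^23.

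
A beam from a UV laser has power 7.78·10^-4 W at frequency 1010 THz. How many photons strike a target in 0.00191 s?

Total energy: E_total = P·t = 7.78·10^-4 × 0.00191 = 1.486·10^-6 J.
Per-photon energy: E = 6.692·10^-19 J.
N = E_total / E_photon = 2.22·10^12.

2.22·10^12 photons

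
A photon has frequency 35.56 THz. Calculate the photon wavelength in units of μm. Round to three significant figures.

8.43 μm

In SI units: f = 35.56 THz = 3.556e13 Hz.
For a photon λ = c/f, so λ = 8.431e-6 m.
Converting to μm: λ = 8.431 μm ≈ 8.43 μm.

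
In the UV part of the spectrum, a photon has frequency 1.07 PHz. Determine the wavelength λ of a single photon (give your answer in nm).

First convert: f = 1.07 PHz = 1.07 × 10^15 Hz.
Since λ = c/f for a photon, λ = 2.802 × 10^-7 m.
Converting to nm: λ = 280.2 nm ≈ 280 nm.

280 nm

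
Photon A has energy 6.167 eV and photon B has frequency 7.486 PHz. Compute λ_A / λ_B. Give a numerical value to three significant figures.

5.02

λ_A = 2.010e-7 m (from energy = 6.167 eV, via λ = hc/E).
λ_B = 4.005e-8 m (from frequency = 7.486 PHz, via λ = c/f).
Ratio = 2.010e-7 / 4.005e-8 = 5.02.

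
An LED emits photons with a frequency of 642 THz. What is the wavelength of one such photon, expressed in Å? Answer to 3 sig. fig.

First convert: f = 642 THz = 6.42 × 10^14 Hz.
Apply λ = c/f: λ = 4.670 × 10^-7 m.
Converting to Å: λ = 4670 Å ≈ 4670 Å.

4670 Å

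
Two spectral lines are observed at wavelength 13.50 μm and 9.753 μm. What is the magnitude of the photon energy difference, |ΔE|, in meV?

Using E = hc/λ: E₁ = 1.4714e-20 J, E₂ = 2.0368e-20 J.
|ΔE| = |1.4714e-20 − 2.0368e-20| = 5.65e-21 J = 35.3 meV.

35.3 meV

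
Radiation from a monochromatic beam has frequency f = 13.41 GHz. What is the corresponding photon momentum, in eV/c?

5.55e-5 eV/c

Use h = 6.62607015e-34 J·s, c = 2.99792458e8 m/s, 1 eV = 1.602176634e-19 J.
Convert to SI: f = 13.41 GHz = 1.341e10 Hz.
For a photon p = hf/c, so p = 2.964e-32 kg·m/s.
Converting to eV/c: p = 5.546e-5 eV/c ≈ 5.55e-5 eV/c.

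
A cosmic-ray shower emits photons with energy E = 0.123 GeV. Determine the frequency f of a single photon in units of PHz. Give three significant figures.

(h = 6.62607015 × 10^-34 J·s, 1 eV = 1.602176634 × 10^-19 J.)
First convert: E = 0.123 GeV = 1.9707 × 10^-11 J.
Since f = E/h for a photon, f = 2.974 × 10^22 Hz.
Converting to PHz: f = 2.974 × 10^7 PHz ≈ 2.97 × 10^7 PHz.

2.97 × 10^7 PHz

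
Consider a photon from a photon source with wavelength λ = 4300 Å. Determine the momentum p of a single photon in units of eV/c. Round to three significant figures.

(h = 6.62607015e-34 J·s, c = 2.99792458e8 m/s, 1 eV = 1.602176634e-19 J.)
In SI units: λ = 4300 Å = 4.3e-7 m.
Apply p = h/λ: p = 1.541e-27 kg·m/s.
Converting to eV/c: p = 2.883 eV/c ≈ 2.88 eV/c.

2.88 eV/c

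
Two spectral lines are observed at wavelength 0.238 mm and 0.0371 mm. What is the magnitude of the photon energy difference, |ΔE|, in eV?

Using E = hc/λ: E₁ = 8.346e-22 J, E₂ = 5.354e-21 J.
|ΔE| = |8.346e-22 − 5.354e-21| = 4.52e-21 J = 0.0282 eV.

0.0282 eV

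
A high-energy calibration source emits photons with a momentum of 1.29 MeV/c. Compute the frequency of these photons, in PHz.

3.12e5 PHz

First convert: p = 1.29 MeV/c = 6.8941e-22 kg·m/s.
Since f = pc/h for a photon, f = 3.119e20 Hz.
Converting to PHz: f = 311900 PHz ≈ 3.12e5 PHz.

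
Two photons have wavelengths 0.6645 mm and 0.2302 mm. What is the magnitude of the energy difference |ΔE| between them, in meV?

Using E = hc/λ: E₁ = 2.9894 × 10^-22 J, E₂ = 8.6292 × 10^-22 J.
|ΔE| = |2.9894 × 10^-22 − 8.6292 × 10^-22| = 5.64 × 10^-22 J = 3.52 meV.

3.52 meV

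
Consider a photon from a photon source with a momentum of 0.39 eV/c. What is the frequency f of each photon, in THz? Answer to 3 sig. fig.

First convert: p = 0.39 eV/c = 2.0843·10^-28 kg·m/s.
Since f = pc/h for a photon, f = 9.430·10^13 Hz.
Converting to THz: f = 94.30 THz ≈ 94.3 THz.

94.3 THz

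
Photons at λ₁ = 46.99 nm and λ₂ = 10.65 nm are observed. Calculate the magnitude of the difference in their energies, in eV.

90.0 eV

Using E = hc/λ: E₁ = 4.2274e-18 J, E₂ = 1.8652e-17 J.
|ΔE| = |4.2274e-18 − 1.8652e-17| = 1.44e-17 J = 90.0 eV.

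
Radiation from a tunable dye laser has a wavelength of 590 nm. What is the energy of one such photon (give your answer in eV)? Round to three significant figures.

2.10 eV

In SI units: λ = 590 nm = 5.9·10^-7 m.
Since E = hc/λ for a photon, E = 3.367·10^-19 J.
Converting to eV: E = 2.101 eV ≈ 2.10 eV.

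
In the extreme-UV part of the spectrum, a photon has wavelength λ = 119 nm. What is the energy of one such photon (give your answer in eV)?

10.4 eV

(h = 6.62607015 × 10^-34 J·s, c = 2.99792458 × 10^8 m/s, 1 eV = 1.602176634 × 10^-19 J.)
Convert to SI: λ = 119 nm = 1.19 × 10^-7 m.
For a photon E = hc/λ, so E = 1.669 × 10^-18 J.
Converting to eV: E = 10.42 eV ≈ 10.4 eV.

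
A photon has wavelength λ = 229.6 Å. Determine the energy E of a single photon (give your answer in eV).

(h = 6.62607015e-34 J·s, c = 2.99792458e8 m/s, 1 eV = 1.602176634e-19 J.)
First convert: λ = 229.6 Å = 2.296e-8 m.
The photon relation is E = hc/λ, giving E = 8.652e-18 J.
Converting to eV: E = 54.00 eV ≈ 54.0 eV.

54.0 eV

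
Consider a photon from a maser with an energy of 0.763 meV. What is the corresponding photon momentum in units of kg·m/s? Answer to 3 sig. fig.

4.08 × 10^-31 kg·m/s

Use c = 2.99792458 × 10^8 m/s, 1 eV = 1.602176634 × 10^-19 J.
First convert: E = 0.763 meV = 1.2225 × 10^-22 J.
Apply p = E/c: p = 4.078 × 10^-31 kg·m/s.
So p ≈ 4.08 × 10^-31 kg·m/s.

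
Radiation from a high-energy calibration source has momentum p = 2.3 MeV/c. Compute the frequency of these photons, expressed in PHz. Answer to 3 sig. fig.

5.56 × 10^5 PHz

Take h = 6.62607015 × 10^-34 J·s, c = 2.99792458 × 10^8 m/s, 1 eV = 1.602176634 × 10^-19 J.
Convert to SI: p = 2.3 MeV/c = 1.2292 × 10^-21 kg·m/s.
Since f = pc/h for a photon, f = 5.561 × 10^20 Hz.
Converting to PHz: f = 556100 PHz ≈ 5.56 × 10^5 PHz.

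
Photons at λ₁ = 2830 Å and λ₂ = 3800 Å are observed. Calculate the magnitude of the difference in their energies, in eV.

Using E = hc/λ: E₁ = 7.019e-19 J, E₂ = 5.227e-19 J.
|ΔE| = |7.019e-19 − 5.227e-19| = 1.79e-19 J = 1.12 eV.

1.12 eV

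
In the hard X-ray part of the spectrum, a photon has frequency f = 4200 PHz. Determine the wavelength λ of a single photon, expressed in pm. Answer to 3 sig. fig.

71.4 pm

(c = 2.99792458e8 m/s.)
In SI units: f = 4200 PHz = 4.2e18 Hz.
For a photon λ = c/f, so λ = 7.138e-11 m.
Converting to pm: λ = 71.38 pm ≈ 71.4 pm.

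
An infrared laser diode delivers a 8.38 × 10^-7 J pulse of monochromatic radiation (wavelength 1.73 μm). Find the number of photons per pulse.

7.30 × 10^12 photons

Per-photon energy: E = 1.148 × 10^-19 J (from wavelength = 1.73 μm).
N = E_total / E_photon = 8.38 × 10^-7 J / 1.148 × 10^-19 J = 7.30 × 10^12.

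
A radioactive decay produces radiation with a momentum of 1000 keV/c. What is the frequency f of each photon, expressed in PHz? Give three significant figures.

Take h = 6.62607015 × 10^-34 J·s, c = 2.99792458 × 10^8 m/s, 1 eV = 1.602176634 × 10^-19 J.
Convert to SI: p = 1000 keV/c = 5.3443 × 10^-22 kg·m/s.
Since f = pc/h for a photon, f = 2.418 × 10^20 Hz.
Converting to PHz: f = 241800 PHz ≈ 2.42 × 10^5 PHz.

2.42 × 10^5 PHz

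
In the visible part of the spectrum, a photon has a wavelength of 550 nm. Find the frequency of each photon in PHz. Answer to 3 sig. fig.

0.545 PHz

First convert: λ = 550 nm = 5.5e-7 m.
The photon relation is f = c/λ, giving f = 5.451e14 Hz.
Converting to PHz: f = 0.5451 PHz ≈ 0.545 PHz.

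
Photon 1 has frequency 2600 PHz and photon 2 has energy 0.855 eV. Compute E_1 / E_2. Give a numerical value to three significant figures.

1.26·10^4

E_1 = 1.723·10^-15 J (from frequency = 2600 PHz, via E = hf).
E_2 = 1.370·10^-19 J (from energy = 0.855 eV, via E given directly).
Ratio = 1.723·10^-15 / 1.370·10^-19 = 1.26·10^4.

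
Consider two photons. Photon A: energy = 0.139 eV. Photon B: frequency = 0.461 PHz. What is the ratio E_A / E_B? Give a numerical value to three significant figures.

E_A = 2.227e-20 J (from energy = 0.139 eV, via E given directly).
E_B = 3.055e-19 J (from frequency = 0.461 PHz, via E = hf).
Ratio = 2.227e-20 / 3.055e-19 = 0.0729.

0.0729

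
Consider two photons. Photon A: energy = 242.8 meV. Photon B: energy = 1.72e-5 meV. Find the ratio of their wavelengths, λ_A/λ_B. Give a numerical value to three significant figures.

λ_A = 5.106e-6 m (from energy = 242.8 meV, via λ = hc/E).
λ_B = 72.08 m (from energy = 1.72e-5 meV, via λ = hc/E).
Ratio = 5.106e-6 / 72.08 = 7.08e-8.

7.08e-8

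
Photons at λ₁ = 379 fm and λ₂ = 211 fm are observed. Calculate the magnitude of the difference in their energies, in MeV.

Using E = hc/λ: E₁ = 5.241e-13 J, E₂ = 9.414e-13 J.
|ΔE| = |5.241e-13 − 9.414e-13| = 4.17e-13 J = 2.60 MeV.

2.60 MeV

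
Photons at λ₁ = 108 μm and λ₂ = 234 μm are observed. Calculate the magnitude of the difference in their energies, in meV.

6.18 meV

Using E = hc/λ: E₁ = 1.839e-21 J, E₂ = 8.489e-22 J.
|ΔE| = |1.839e-21 − 8.489e-22| = 9.90e-22 J = 6.18 meV.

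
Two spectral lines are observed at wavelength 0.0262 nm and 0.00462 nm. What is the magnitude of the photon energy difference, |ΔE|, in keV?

221 keV

Using E = hc/λ: E₁ = 7.582e-15 J, E₂ = 4.300e-14 J.
|ΔE| = |7.582e-15 − 4.300e-14| = 3.54e-14 J = 221 keV.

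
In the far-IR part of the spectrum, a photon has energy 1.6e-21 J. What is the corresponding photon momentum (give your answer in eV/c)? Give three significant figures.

Use c = 2.99792458e8 m/s, 1 eV = 1.602176634e-19 J.
The photon relation is p = E/c, giving p = 5.337e-30 kg·m/s.
Converting to eV/c: p = 0.009986 eV/c ≈ 9.99e-3 eV/c.

9.99e-3 eV/c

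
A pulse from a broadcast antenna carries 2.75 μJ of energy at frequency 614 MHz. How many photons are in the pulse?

6.76e18 photons

Per-photon energy: E = 4.068e-25 J (from frequency = 614 MHz).
N = E_total / E_photon = 2.75e-6 J / 4.068e-25 J = 6.76e18.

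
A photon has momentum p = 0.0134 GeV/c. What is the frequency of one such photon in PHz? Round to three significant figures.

3.24e6 PHz

Convert to SI: p = 0.0134 GeV/c = 7.1613e-21 kg·m/s.
The photon relation is f = pc/h, giving f = 3.240e21 Hz.
Converting to PHz: f = 3.240e6 PHz ≈ 3.24e6 PHz.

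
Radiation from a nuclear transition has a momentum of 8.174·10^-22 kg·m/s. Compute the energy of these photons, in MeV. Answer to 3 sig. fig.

1.53 MeV

Since E = pc for a photon, E = 2.451·10^-13 J.
Converting to MeV: E = 1.529 MeV ≈ 1.53 MeV.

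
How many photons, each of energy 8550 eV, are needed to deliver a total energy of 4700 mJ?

3.43·10^15 photons

Per-photon energy: E = 1.370·10^-15 J (from energy = 8550 eV).
N = E_total / E_photon = 4.70 J / 1.370·10^-15 J = 3.43·10^15.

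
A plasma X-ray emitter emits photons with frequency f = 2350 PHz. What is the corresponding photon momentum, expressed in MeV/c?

9.72 × 10^-3 MeV/c

In SI units: f = 2350 PHz = 2.35 × 10^18 Hz.
For a photon p = hf/c, so p = 5.194 × 10^-24 kg·m/s.
Converting to MeV/c: p = 0.009719 MeV/c ≈ 9.72 × 10^-3 MeV/c.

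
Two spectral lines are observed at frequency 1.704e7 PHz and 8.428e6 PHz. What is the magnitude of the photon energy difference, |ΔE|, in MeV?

Using E = hf: E₁ = 1.1291e-11 J, E₂ = 5.5845e-12 J.
|ΔE| = |1.1291e-11 − 5.5845e-12| = 5.71e-12 J = 35.6 MeV.

35.6 MeV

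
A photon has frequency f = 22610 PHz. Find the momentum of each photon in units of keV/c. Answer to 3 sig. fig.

Convert to SI: f = 22610 PHz = 2.261·10^19 Hz.
The photon relation is p = hf/c, giving p = 4.997·10^-23 kg·m/s.
Converting to keV/c: p = 93.51 keV/c ≈ 93.5 keV/c.

93.5 keV/c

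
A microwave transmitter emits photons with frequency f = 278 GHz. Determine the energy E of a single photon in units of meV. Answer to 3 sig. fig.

1.15 meV

First convert: f = 278 GHz = 2.78e11 Hz.
Apply E = hf: E = 1.842e-22 J.
Converting to meV: E = 1.150 meV ≈ 1.15 meV.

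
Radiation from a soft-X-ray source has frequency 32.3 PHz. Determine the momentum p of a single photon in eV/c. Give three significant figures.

First convert: f = 32.3 PHz = 3.23e16 Hz.
The photon relation is p = hf/c, giving p = 7.139e-26 kg·m/s.
Converting to eV/c: p = 133.6 eV/c ≈ 134 eV/c.

134 eV/c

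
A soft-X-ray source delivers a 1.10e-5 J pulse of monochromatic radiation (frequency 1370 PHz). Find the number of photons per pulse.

Per-photon energy: E = 9.078e-16 J (from frequency = 1370 PHz).
N = E_total / E_photon = 1.10e-5 J / 9.078e-16 J = 1.21e10.

1.21e10 photons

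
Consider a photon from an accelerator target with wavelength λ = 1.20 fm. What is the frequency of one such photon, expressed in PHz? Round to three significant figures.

2.50e8 PHz

(c = 2.99792458e8 m/s.)
Convert to SI: λ = 1.20 fm = 1.20e-15 m.
For a photon f = c/λ, so f = 2.498e23 Hz.
Converting to PHz: f = 2.498e8 PHz ≈ 2.50e8 PHz.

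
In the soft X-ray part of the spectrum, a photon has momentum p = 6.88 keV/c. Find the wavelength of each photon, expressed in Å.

In SI units: p = 6.88 keV/c = 3.6769e-24 kg·m/s.
Since λ = h/p for a photon, λ = 1.802e-10 m.
Converting to Å: λ = 1.802 Å ≈ 1.80 Å.

1.80 Å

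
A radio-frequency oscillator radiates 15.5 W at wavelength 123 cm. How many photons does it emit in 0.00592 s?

5.68 × 10^23 photons

Total energy: E_total = P·t = 15.5 × 0.00592 = 0.09176 J.
Per-photon energy: E = 1.615 × 10^-25 J.
N = E_total / E_photon = 5.68 × 10^23.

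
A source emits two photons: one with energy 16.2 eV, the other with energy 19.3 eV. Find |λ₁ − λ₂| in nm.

Using λ = hc/E: λ₁ = 7.653e-8 m, λ₂ = 6.424e-8 m.
|Δλ| = |7.653e-8 − 6.424e-8| = 1.23e-8 m = 12.3 nm.

12.3 nm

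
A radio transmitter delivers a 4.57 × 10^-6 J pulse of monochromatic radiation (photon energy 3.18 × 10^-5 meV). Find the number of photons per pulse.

8.97 × 10^20 photons

Per-photon energy: E = 5.095 × 10^-27 J (from energy = 3.18 × 10^-5 meV).
N = E_total / E_photon = 4.57 × 10^-6 J / 5.095 × 10^-27 J = 8.97 × 10^20.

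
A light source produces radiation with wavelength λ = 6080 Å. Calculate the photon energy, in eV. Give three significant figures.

2.04 eV

Take h = 6.62607015e-34 J·s, c = 2.99792458e8 m/s, 1 eV = 1.602176634e-19 J.
First convert: λ = 6080 Å = 6.08e-7 m.
Since E = hc/λ for a photon, E = 3.267e-19 J.
Converting to eV: E = 2.039 eV ≈ 2.04 eV.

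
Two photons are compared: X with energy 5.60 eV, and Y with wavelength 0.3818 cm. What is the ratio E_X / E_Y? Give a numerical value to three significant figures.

E_X = 8.972e-19 J (from energy = 5.60 eV, via E given directly).
E_Y = 5.203e-23 J (from wavelength = 0.3818 cm, via E = hc/λ).
Ratio = 8.972e-19 / 5.203e-23 = 1.72e4.

1.72e4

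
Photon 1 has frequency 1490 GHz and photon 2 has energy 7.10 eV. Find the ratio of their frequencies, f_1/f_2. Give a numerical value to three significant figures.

f_1 = 1.490 × 10^12 Hz (from frequency = 1490 GHz, via f given directly).
f_2 = 1.717 × 10^15 Hz (from energy = 7.10 eV, via f = E/h).
Ratio = 1.490 × 10^12 / 1.717 × 10^15 = 8.68 × 10^-4.

8.68 × 10^-4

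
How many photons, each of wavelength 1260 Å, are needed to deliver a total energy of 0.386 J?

Per-photon energy: E = 1.577e-18 J (from wavelength = 1260 Å).
N = E_total / E_photon = 0.386 J / 1.577e-18 J = 2.45e17.

2.45e17 photons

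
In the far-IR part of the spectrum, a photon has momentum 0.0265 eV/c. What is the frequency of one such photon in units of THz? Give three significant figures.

6.41 THz

First convert: p = 0.0265 eV/c = 1.4162e-29 kg·m/s.
Apply f = pc/h: f = 6.408e12 Hz.
Converting to THz: f = 6.408 THz ≈ 6.41 THz.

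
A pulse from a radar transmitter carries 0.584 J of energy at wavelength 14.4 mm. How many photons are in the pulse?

4.23e22 photons

Per-photon energy: E = 1.379e-23 J (from wavelength = 14.4 mm).
N = E_total / E_photon = 0.584 J / 1.379e-23 J = 4.23e22.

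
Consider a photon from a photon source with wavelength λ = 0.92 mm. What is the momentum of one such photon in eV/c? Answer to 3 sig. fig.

1.35 × 10^-3 eV/c

(h = 6.62607015 × 10^-34 J·s, c = 2.99792458 × 10^8 m/s, 1 eV = 1.602176634 × 10^-19 J.)
In SI units: λ = 0.92 mm = 9.2 × 10^-4 m.
Since p = h/λ for a photon, p = 7.202 × 10^-31 kg·m/s.
Converting to eV/c: p = 0.001348 eV/c ≈ 1.35 × 10^-3 eV/c.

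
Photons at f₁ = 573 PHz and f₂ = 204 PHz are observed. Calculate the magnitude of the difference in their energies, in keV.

1.53 keV

Using E = hf: E₁ = 3.797·10^-16 J, E₂ = 1.352·10^-16 J.
|ΔE| = |3.797·10^-16 − 1.352·10^-16| = 2.45·10^-16 J = 1.53 keV.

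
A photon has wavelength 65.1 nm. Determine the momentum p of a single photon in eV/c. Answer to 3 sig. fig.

In SI units: λ = 65.1 nm = 6.51·10^-8 m.
Since p = h/λ for a photon, p = 1.018·10^-26 kg·m/s.
Converting to eV/c: p = 19.05 eV/c ≈ 19.0 eV/c.

19.0 eV/c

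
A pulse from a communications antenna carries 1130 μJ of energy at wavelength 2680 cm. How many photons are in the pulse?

1.52 × 10^23 photons

Per-photon energy: E = 7.412 × 10^-27 J (from wavelength = 2680 cm).
N = E_total / E_photon = 0.00113 J / 7.412 × 10^-27 J = 1.52 × 10^23.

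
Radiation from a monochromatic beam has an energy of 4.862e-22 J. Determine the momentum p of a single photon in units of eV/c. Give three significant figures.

For a photon p = E/c, so p = 1.622e-30 kg·m/s.
Converting to eV/c: p = 0.003035 eV/c ≈ 3.03e-3 eV/c.

3.03e-3 eV/c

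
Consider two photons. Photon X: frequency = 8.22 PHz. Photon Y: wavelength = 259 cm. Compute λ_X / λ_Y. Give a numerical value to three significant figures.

1.41e-8

λ_X = 3.647e-8 m (from frequency = 8.22 PHz, via λ = c/f).
λ_Y = 2.590 m (from wavelength = 259 cm, via λ given directly).
Ratio = 3.647e-8 / 2.590 = 1.41e-8.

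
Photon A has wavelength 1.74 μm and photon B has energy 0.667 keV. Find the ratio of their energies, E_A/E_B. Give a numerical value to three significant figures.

E_A = 1.142 × 10^-19 J (from wavelength = 1.74 μm, via E = hc/λ).
E_B = 1.069 × 10^-16 J (from energy = 0.667 keV, via E given directly).
Ratio = 1.142 × 10^-19 / 1.069 × 10^-16 = 1.07 × 10^-3.

1.07 × 10^-3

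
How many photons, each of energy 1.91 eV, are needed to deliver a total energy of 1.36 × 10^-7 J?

4.44 × 10^11 photons

Per-photon energy: E = 3.060 × 10^-19 J (from energy = 1.91 eV).
N = E_total / E_photon = 1.36 × 10^-7 J / 3.060 × 10^-19 J = 4.44 × 10^11.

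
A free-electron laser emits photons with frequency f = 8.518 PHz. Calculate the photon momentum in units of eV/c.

Take h = 6.62607015·10^-34 J·s, c = 2.99792458·10^8 m/s, 1 eV = 1.602176634·10^-19 J.
Convert to SI: f = 8.518 PHz = 8.518·10^15 Hz.
For a photon p = hf/c, so p = 1.883·10^-26 kg·m/s.
Converting to eV/c: p = 35.23 eV/c ≈ 35.2 eV/c.

35.2 eV/c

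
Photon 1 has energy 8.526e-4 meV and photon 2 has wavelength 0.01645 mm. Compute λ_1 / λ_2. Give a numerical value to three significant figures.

λ_1 = 1.454 m (from energy = 8.526e-4 meV, via λ = hc/E).
λ_2 = 1.645e-5 m (from wavelength = 0.01645 mm, via λ given directly).
Ratio = 1.454 / 1.645e-5 = 8.84e4.

8.84e4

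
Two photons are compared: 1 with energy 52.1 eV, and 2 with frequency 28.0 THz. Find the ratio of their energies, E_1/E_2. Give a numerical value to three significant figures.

450

E_1 = 8.347e-18 J (from energy = 52.1 eV, via E given directly).
E_2 = 1.855e-20 J (from frequency = 28.0 THz, via E = hf).
Ratio = 8.347e-18 / 1.855e-20 = 450.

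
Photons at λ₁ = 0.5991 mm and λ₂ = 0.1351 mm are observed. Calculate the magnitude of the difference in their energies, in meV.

Using E = hc/λ: E₁ = 3.3157 × 10^-22 J, E₂ = 1.4704 × 10^-21 J.
|ΔE| = |3.3157 × 10^-22 − 1.4704 × 10^-21| = 1.14 × 10^-21 J = 7.11 meV.

7.11 meV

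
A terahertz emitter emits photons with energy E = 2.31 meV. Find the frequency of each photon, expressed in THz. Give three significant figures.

0.559 THz

First convert: E = 2.31 meV = 3.7010·10^-22 J.
The photon relation is f = E/h, giving f = 5.586·10^11 Hz.
Converting to THz: f = 0.5586 THz ≈ 0.559 THz.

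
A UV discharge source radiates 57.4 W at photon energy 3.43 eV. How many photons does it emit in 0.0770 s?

8.04·10^18 photons

Total energy: E_total = P·t = 57.4 × 0.0770 = 4.420 J.
Per-photon energy: E = 5.495·10^-19 J.
N = E_total / E_photon = 8.04·10^18.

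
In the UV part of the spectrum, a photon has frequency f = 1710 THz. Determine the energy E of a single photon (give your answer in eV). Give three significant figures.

7.07 eV

Use h = 6.62607015e-34 J·s, 1 eV = 1.602176634e-19 J.
First convert: f = 1710 THz = 1.71e15 Hz.
The photon relation is E = hf, giving E = 1.133e-18 J.
Converting to eV: E = 7.072 eV ≈ 7.07 eV.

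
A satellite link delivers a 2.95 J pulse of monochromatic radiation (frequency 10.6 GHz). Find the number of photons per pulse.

Per-photon energy: E = 7.024e-24 J (from frequency = 10.6 GHz).
N = E_total / E_photon = 2.95 J / 7.024e-24 J = 4.20e23.

4.20e23 photons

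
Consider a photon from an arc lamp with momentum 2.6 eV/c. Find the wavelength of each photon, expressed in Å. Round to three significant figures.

Take h = 6.62607015e-34 J·s, c = 2.99792458e8 m/s, 1 eV = 1.602176634e-19 J.
In SI units: p = 2.6 eV/c = 1.3895e-27 kg·m/s.
The photon relation is λ = h/p, giving λ = 4.769e-7 m.
Converting to Å: λ = 4769 Å ≈ 4770 Å.

4770 Å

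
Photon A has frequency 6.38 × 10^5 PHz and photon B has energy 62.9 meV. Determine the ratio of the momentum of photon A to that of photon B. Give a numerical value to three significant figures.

4.19 × 10^7

p_A = 1.410 × 10^-21 kg·m/s (from frequency = 6.38 × 10^5 PHz, via p = hf/c).
p_B = 3.362 × 10^-29 kg·m/s (from energy = 62.9 meV, via p = E/c).
Ratio = 1.410 × 10^-21 / 3.362 × 10^-29 = 4.19 × 10^7.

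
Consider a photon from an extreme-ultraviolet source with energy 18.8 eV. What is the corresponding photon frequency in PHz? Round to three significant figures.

4.55 PHz

In SI units: E = 18.8 eV = 3.0121·10^-18 J.
Apply f = E/h: f = 4.546·10^15 Hz.
Converting to PHz: f = 4.546 PHz ≈ 4.55 PHz.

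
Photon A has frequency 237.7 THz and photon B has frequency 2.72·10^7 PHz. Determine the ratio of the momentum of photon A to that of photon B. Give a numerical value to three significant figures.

p_A = 5.254·10^-28 kg·m/s (from frequency = 237.7 THz, via p = hf/c).
p_B = 6.012·10^-20 kg·m/s (from frequency = 2.72·10^7 PHz, via p = hf/c).
Ratio = 5.254·10^-28 / 6.012·10^-20 = 8.74·10^-9.

8.74·10^-9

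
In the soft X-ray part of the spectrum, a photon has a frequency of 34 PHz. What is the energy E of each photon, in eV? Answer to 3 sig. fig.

141 eV

Take h = 6.62607015e-34 J·s, 1 eV = 1.602176634e-19 J.
First convert: f = 34 PHz = 3.4e16 Hz.
For a photon E = hf, so E = 2.253e-17 J.
Converting to eV: E = 140.6 eV ≈ 141 eV.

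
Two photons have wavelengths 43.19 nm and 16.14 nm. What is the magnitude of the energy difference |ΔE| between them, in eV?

48.1 eV

Using E = hc/λ: E₁ = 4.5993 × 10^-18 J, E₂ = 1.2308 × 10^-17 J.
|ΔE| = |4.5993 × 10^-18 − 1.2308 × 10^-17| = 7.71 × 10^-18 J = 48.1 eV.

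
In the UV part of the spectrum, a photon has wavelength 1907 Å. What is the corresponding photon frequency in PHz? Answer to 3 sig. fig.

1.57 PHz

In SI units: λ = 1907 Å = 1.907·10^-7 m.
Apply f = c/λ: f = 1.572·10^15 Hz.
Converting to PHz: f = 1.572 PHz ≈ 1.57 PHz.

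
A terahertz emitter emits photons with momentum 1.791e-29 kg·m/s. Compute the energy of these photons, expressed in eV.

Since E = pc for a photon, E = 5.369e-21 J.
Converting to eV: E = 0.03351 eV ≈ 0.0335 eV.

0.0335 eV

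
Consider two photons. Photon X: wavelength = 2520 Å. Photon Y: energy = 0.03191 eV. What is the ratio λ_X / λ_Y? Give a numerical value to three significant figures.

λ_X = 2.520·10^-7 m (from wavelength = 2520 Å, via λ given directly).
λ_Y = 3.885·10^-5 m (from energy = 0.03191 eV, via λ = hc/E).
Ratio = 2.520·10^-7 / 3.885·10^-5 = 6.49·10^-3.

6.49·10^-3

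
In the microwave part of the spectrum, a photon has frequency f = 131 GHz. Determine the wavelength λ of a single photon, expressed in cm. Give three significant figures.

0.229 cm

(c = 2.99792458 × 10^8 m/s.)
First convert: f = 131 GHz = 1.31 × 10^11 Hz.
For a photon λ = c/f, so λ = 0.002288 m.
Converting to cm: λ = 0.2288 cm ≈ 0.229 cm.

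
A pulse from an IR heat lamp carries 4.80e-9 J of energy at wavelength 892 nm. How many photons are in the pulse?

2.16e10 photons

Per-photon energy: E = 2.227e-19 J (from wavelength = 892 nm).
N = E_total / E_photon = 4.80e-9 J / 2.227e-19 J = 2.16e10.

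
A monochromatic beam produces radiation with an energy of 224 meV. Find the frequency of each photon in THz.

In SI units: E = 224 meV = 3.5889e-20 J.
Since f = E/h for a photon, f = 5.416e13 Hz.
Converting to THz: f = 54.16 THz ≈ 54.2 THz.

54.2 THz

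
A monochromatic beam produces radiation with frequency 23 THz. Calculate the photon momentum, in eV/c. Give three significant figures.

(h = 6.62607015 × 10^-34 J·s, c = 2.99792458 × 10^8 m/s, 1 eV = 1.602176634 × 10^-19 J.)
In SI units: f = 23 THz = 2.3 × 10^13 Hz.
The photon relation is p = hf/c, giving p = 5.084 × 10^-29 kg·m/s.
Converting to eV/c: p = 0.09512 eV/c ≈ 0.0951 eV/c.

0.0951 eV/c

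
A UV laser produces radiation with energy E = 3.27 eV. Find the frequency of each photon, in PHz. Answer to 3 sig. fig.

0.791 PHz

In SI units: E = 3.27 eV = 5.2391 × 10^-19 J.
Since f = E/h for a photon, f = 7.907 × 10^14 Hz.
Converting to PHz: f = 0.7907 PHz ≈ 0.791 PHz.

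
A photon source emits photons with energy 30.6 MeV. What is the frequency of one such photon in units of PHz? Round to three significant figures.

(h = 6.62607015e-34 J·s, 1 eV = 1.602176634e-19 J.)
In SI units: E = 30.6 MeV = 4.9027e-12 J.
Apply f = E/h: f = 7.399e21 Hz.
Converting to PHz: f = 7.399e6 PHz ≈ 7.40e6 PHz.

7.40e6 PHz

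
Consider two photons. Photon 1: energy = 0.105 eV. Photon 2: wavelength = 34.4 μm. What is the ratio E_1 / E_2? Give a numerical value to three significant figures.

2.91

E_1 = 1.682e-20 J (from energy = 0.105 eV, via E given directly).
E_2 = 5.775e-21 J (from wavelength = 34.4 μm, via E = hc/λ).
Ratio = 1.682e-20 / 5.775e-21 = 2.91.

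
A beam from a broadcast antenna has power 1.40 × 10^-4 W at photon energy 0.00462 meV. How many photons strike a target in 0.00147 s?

Total energy: E_total = P·t = 1.40 × 10^-4 × 0.00147 = 2.058 × 10^-7 J.
Per-photon energy: E = 7.402 × 10^-25 J.
N = E_total / E_photon = 2.78 × 10^17.

2.78 × 10^17 photons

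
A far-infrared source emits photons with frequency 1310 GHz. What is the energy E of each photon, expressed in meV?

(h = 6.62607015e-34 J·s, 1 eV = 1.602176634e-19 J.)
In SI units: f = 1310 GHz = 1.31e12 Hz.
The photon relation is E = hf, giving E = 8.680e-22 J.
Converting to meV: E = 5.418 meV ≈ 5.42 meV.

5.42 meV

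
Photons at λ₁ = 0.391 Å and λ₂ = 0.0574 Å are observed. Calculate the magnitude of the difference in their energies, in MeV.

Using E = hc/λ: E₁ = 5.080 × 10^-15 J, E₂ = 3.461 × 10^-14 J.
|ΔE| = |5.080 × 10^-15 − 3.461 × 10^-14| = 2.95 × 10^-14 J = 0.184 MeV.

0.184 MeV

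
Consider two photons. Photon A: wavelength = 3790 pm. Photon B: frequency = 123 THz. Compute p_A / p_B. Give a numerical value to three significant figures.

643

p_A = 1.748 × 10^-25 kg·m/s (from wavelength = 3790 pm, via p = h/λ).
p_B = 2.719 × 10^-28 kg·m/s (from frequency = 123 THz, via p = hf/c).
Ratio = 1.748 × 10^-25 / 2.719 × 10^-28 = 643.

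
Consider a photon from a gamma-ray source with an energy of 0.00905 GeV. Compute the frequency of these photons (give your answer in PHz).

2.19 × 10^6 PHz

Use h = 6.62607015 × 10^-34 J·s, 1 eV = 1.602176634 × 10^-19 J.
Convert to SI: E = 0.00905 GeV = 1.4500 × 10^-12 J.
Apply f = E/h: f = 2.188 × 10^21 Hz.
Converting to PHz: f = 2.188 × 10^6 PHz ≈ 2.19 × 10^6 PHz.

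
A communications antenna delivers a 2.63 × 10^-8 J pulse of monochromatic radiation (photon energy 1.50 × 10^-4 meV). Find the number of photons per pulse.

Per-photon energy: E = 2.403 × 10^-26 J (from energy = 1.50 × 10^-4 meV).
N = E_total / E_photon = 2.63 × 10^-8 J / 2.403 × 10^-26 J = 1.09 × 10^18.

1.09 × 10^18 photons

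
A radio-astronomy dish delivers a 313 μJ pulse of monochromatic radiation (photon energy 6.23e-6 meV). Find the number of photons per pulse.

Per-photon energy: E = 9.982e-28 J (from energy = 6.23e-6 meV).
N = E_total / E_photon = 3.13e-4 J / 9.982e-28 J = 3.14e23.

3.14e23 photons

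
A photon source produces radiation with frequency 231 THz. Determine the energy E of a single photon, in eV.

Use h = 6.62607015 × 10^-34 J·s, 1 eV = 1.602176634 × 10^-19 J.
In SI units: f = 231 THz = 2.31 × 10^14 Hz.
Since E = hf for a photon, E = 1.531 × 10^-19 J.
Converting to eV: E = 0.9553 eV ≈ 0.955 eV.

0.955 eV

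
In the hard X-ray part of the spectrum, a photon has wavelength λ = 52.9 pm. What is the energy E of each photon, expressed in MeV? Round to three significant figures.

Take h = 6.62607015 × 10^-34 J·s, c = 2.99792458 × 10^8 m/s, 1 eV = 1.602176634 × 10^-19 J.
Convert to SI: λ = 52.9 pm = 5.29 × 10^-11 m.
For a photon E = hc/λ, so E = 3.755 × 10^-15 J.
Converting to MeV: E = 0.02344 MeV ≈ 0.0234 MeV.

0.0234 MeV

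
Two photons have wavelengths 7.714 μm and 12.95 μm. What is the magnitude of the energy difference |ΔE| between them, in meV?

65.0 meV

Using E = hc/λ: E₁ = 2.5751·10^-20 J, E₂ = 1.5339·10^-20 J.
|ΔE| = |2.5751·10^-20 − 1.5339·10^-20| = 1.04·10^-20 J = 65.0 meV.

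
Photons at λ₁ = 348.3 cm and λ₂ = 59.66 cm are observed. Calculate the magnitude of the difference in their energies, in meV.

1.72·10^-3 meV

Using E = hc/λ: E₁ = 5.7033·10^-26 J, E₂ = 3.3296·10^-25 J.
|ΔE| = |5.7033·10^-26 − 3.3296·10^-25| = 2.76·10^-25 J = 1.72·10^-3 meV.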